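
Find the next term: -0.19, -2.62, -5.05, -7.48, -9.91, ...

Differences: -2.62 - -0.19 = -2.43
This is an arithmetic sequence with common difference d = -2.43.
Next term = -9.91 + -2.43 = -12.34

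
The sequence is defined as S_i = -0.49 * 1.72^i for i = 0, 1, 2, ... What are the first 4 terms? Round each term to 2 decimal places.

This is a geometric sequence.
i=0: S_0 = -0.49 * 1.72^0 = -0.49
i=1: S_1 = -0.49 * 1.72^1 ≈ -0.84
i=2: S_2 = -0.49 * 1.72^2 ≈ -1.45
i=3: S_3 = -0.49 * 1.72^3 ≈ -2.49
The first 4 terms are: [-0.49, -0.84, -1.45, -2.49]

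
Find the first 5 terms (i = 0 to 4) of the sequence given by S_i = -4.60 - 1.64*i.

This is an arithmetic sequence.
i=0: S_0 = -4.6 + -1.64*0 = -4.6
i=1: S_1 = -4.6 + -1.64*1 = -6.24
i=2: S_2 = -4.6 + -1.64*2 = -7.88
i=3: S_3 = -4.6 + -1.64*3 = -9.52
i=4: S_4 = -4.6 + -1.64*4 = -11.16
The first 5 terms are: [-4.6, -6.24, -7.88, -9.52, -11.16]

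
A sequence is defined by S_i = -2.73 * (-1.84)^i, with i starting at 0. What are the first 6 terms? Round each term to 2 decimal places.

This is a geometric sequence.
i=0: S_0 = -2.73 * (-1.84)^0 = -2.73
i=1: S_1 = -2.73 * (-1.84)^1 ≈ 5.02
i=2: S_2 = -2.73 * (-1.84)^2 ≈ -9.24
i=3: S_3 = -2.73 * (-1.84)^3 ≈ 17.01
i=4: S_4 = -2.73 * (-1.84)^4 ≈ -31.29
i=5: S_5 = -2.73 * (-1.84)^5 ≈ 57.58
The first 6 terms are: [-2.73, 5.02, -9.24, 17.01, -31.29, 57.58]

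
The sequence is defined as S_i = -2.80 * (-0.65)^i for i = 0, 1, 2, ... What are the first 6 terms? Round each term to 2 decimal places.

This is a geometric sequence.
i=0: S_0 = -2.8 * (-0.65)^0 = -2.8
i=1: S_1 = -2.8 * (-0.65)^1 = 1.82
i=2: S_2 = -2.8 * (-0.65)^2 ≈ -1.18
i=3: S_3 = -2.8 * (-0.65)^3 ≈ 0.77
i=4: S_4 = -2.8 * (-0.65)^4 ≈ -0.5
i=5: S_5 = -2.8 * (-0.65)^5 ≈ 0.32
The first 6 terms are: [-2.8, 1.82, -1.18, 0.77, -0.5, 0.32]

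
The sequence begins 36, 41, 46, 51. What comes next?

Differences: 41 - 36 = 5
This is an arithmetic sequence with common difference d = 5.
Next term = 51 + 5 = 56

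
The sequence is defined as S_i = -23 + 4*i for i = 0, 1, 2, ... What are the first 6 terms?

This is an arithmetic sequence.
i=0: S_0 = -23 + 4*0 = -23
i=1: S_1 = -23 + 4*1 = -19
i=2: S_2 = -23 + 4*2 = -15
i=3: S_3 = -23 + 4*3 = -11
i=4: S_4 = -23 + 4*4 = -7
i=5: S_5 = -23 + 4*5 = -3
The first 6 terms are: [-23, -19, -15, -11, -7, -3]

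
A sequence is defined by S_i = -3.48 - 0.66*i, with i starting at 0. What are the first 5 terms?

This is an arithmetic sequence.
i=0: S_0 = -3.48 + -0.66*0 = -3.48
i=1: S_1 = -3.48 + -0.66*1 = -4.14
i=2: S_2 = -3.48 + -0.66*2 = -4.8
i=3: S_3 = -3.48 + -0.66*3 = -5.46
i=4: S_4 = -3.48 + -0.66*4 = -6.12
The first 5 terms are: [-3.48, -4.14, -4.8, -5.46, -6.12]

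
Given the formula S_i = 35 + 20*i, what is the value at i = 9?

S_9 = 35 + 20*9 = 35 + 180 = 215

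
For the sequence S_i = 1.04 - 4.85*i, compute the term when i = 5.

S_5 = 1.04 + -4.85*5 = 1.04 + -24.25 = -23.21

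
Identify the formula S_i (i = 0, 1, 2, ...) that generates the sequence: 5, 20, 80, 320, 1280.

Check ratios: 20 / 5 = 4.0
Common ratio r = 4.
First term a = 5.
Formula: S_i = 5 * 4^i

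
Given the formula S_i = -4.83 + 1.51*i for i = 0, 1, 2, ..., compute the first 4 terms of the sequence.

This is an arithmetic sequence.
i=0: S_0 = -4.83 + 1.51*0 = -4.83
i=1: S_1 = -4.83 + 1.51*1 = -3.32
i=2: S_2 = -4.83 + 1.51*2 = -1.81
i=3: S_3 = -4.83 + 1.51*3 = -0.3
The first 4 terms are: [-4.83, -3.32, -1.81, -0.3]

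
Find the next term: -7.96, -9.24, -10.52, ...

Differences: -9.24 - -7.96 = -1.28
This is an arithmetic sequence with common difference d = -1.28.
Next term = -10.52 + -1.28 = -11.8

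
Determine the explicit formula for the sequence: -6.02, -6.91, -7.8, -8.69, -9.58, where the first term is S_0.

Check differences: -6.91 - -6.02 = -0.89
-7.8 - -6.91 = -0.89
Common difference d = -0.89.
First term a = -6.02.
Formula: S_i = -6.02 - 0.89*i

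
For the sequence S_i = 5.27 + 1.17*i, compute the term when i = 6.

S_6 = 5.27 + 1.17*6 = 5.27 + 7.02 = 12.29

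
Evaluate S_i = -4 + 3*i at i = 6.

S_6 = -4 + 3*6 = -4 + 18 = 14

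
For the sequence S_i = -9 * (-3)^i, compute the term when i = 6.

S_6 = -9 * (-3)^6 = -9 * 729 = -6561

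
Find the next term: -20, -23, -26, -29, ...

Differences: -23 - -20 = -3
This is an arithmetic sequence with common difference d = -3.
Next term = -29 + -3 = -32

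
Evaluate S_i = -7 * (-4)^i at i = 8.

S_8 = -7 * (-4)^8 = -7 * 65536 = -458752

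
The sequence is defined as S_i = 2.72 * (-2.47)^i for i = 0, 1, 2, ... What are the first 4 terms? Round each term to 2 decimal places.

This is a geometric sequence.
i=0: S_0 = 2.72 * (-2.47)^0 = 2.72
i=1: S_1 = 2.72 * (-2.47)^1 ≈ -6.72
i=2: S_2 = 2.72 * (-2.47)^2 ≈ 16.59
i=3: S_3 = 2.72 * (-2.47)^3 ≈ -40.99
The first 4 terms are: [2.72, -6.72, 16.59, -40.99]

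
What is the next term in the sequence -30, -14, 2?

Differences: -14 - -30 = 16
This is an arithmetic sequence with common difference d = 16.
Next term = 2 + 16 = 18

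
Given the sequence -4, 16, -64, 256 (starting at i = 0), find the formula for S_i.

Check ratios: 16 / -4 = -4.0
Common ratio r = -4.
First term a = -4.
Formula: S_i = -4 * (-4)^i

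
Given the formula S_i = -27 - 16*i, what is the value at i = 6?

S_6 = -27 + -16*6 = -27 + -96 = -123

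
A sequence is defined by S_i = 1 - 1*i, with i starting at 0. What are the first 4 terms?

This is an arithmetic sequence.
i=0: S_0 = 1 + -1*0 = 1
i=1: S_1 = 1 + -1*1 = 0
i=2: S_2 = 1 + -1*2 = -1
i=3: S_3 = 1 + -1*3 = -2
The first 4 terms are: [1, 0, -1, -2]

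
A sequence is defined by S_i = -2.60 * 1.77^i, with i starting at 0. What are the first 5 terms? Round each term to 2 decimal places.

This is a geometric sequence.
i=0: S_0 = -2.6 * 1.77^0 = -2.6
i=1: S_1 = -2.6 * 1.77^1 ≈ -4.6
i=2: S_2 = -2.6 * 1.77^2 ≈ -8.15
i=3: S_3 = -2.6 * 1.77^3 ≈ -14.42
i=4: S_4 = -2.6 * 1.77^4 ≈ -25.52
The first 5 terms are: [-2.6, -4.6, -8.15, -14.42, -25.52]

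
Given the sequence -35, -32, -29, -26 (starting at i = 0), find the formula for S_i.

Check differences: -32 - -35 = 3
-29 - -32 = 3
Common difference d = 3.
First term a = -35.
Formula: S_i = -35 + 3*i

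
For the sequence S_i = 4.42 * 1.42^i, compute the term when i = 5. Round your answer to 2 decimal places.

S_5 = 4.42 * 1.42^5 ≈ 4.42 * 5.7735 ≈ 25.52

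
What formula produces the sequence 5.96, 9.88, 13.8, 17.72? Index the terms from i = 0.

Check differences: 9.88 - 5.96 = 3.92
13.8 - 9.88 = 3.92
Common difference d = 3.92.
First term a = 5.96.
Formula: S_i = 5.96 + 3.92*i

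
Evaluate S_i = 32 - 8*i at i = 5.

S_5 = 32 + -8*5 = 32 + -40 = -8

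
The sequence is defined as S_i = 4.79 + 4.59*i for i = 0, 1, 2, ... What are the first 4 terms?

This is an arithmetic sequence.
i=0: S_0 = 4.79 + 4.59*0 = 4.79
i=1: S_1 = 4.79 + 4.59*1 = 9.38
i=2: S_2 = 4.79 + 4.59*2 = 13.97
i=3: S_3 = 4.79 + 4.59*3 = 18.56
The first 4 terms are: [4.79, 9.38, 13.97, 18.56]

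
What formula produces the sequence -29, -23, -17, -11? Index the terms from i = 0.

Check differences: -23 - -29 = 6
-17 - -23 = 6
Common difference d = 6.
First term a = -29.
Formula: S_i = -29 + 6*i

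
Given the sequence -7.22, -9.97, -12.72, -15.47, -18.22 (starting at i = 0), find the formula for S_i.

Check differences: -9.97 - -7.22 = -2.75
-12.72 - -9.97 = -2.75
Common difference d = -2.75.
First term a = -7.22.
Formula: S_i = -7.22 - 2.75*i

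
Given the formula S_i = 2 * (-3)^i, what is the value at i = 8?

S_8 = 2 * (-3)^8 = 2 * 6561 = 13122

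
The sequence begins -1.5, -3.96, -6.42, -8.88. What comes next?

Differences: -3.96 - -1.5 = -2.46
This is an arithmetic sequence with common difference d = -2.46.
Next term = -8.88 + -2.46 = -11.34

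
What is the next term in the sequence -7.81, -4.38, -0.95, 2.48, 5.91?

Differences: -4.38 - -7.81 = 3.43
This is an arithmetic sequence with common difference d = 3.43.
Next term = 5.91 + 3.43 = 9.34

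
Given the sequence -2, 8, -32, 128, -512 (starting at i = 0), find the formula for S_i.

Check ratios: 8 / -2 = -4.0
Common ratio r = -4.
First term a = -2.
Formula: S_i = -2 * (-4)^i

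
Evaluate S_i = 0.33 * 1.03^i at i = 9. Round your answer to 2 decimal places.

S_9 = 0.33 * 1.03^9 ≈ 0.33 * 1.3048 ≈ 0.43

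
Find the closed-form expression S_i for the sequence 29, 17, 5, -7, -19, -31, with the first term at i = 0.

Check differences: 17 - 29 = -12
5 - 17 = -12
Common difference d = -12.
First term a = 29.
Formula: S_i = 29 - 12*i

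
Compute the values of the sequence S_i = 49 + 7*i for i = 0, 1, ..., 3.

This is an arithmetic sequence.
i=0: S_0 = 49 + 7*0 = 49
i=1: S_1 = 49 + 7*1 = 56
i=2: S_2 = 49 + 7*2 = 63
i=3: S_3 = 49 + 7*3 = 70
The first 4 terms are: [49, 56, 63, 70]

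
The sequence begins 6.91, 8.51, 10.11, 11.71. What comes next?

Differences: 8.51 - 6.91 = 1.6
This is an arithmetic sequence with common difference d = 1.6.
Next term = 11.71 + 1.6 = 13.31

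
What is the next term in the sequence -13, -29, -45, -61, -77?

Differences: -29 - -13 = -16
This is an arithmetic sequence with common difference d = -16.
Next term = -77 + -16 = -93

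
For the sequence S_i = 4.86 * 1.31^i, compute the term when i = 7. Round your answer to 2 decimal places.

S_7 = 4.86 * 1.31^7 ≈ 4.86 * 6.6206 ≈ 32.18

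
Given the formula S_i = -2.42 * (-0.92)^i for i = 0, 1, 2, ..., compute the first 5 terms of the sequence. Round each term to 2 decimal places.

This is a geometric sequence.
i=0: S_0 = -2.42 * (-0.92)^0 = -2.42
i=1: S_1 = -2.42 * (-0.92)^1 ≈ 2.23
i=2: S_2 = -2.42 * (-0.92)^2 ≈ -2.05
i=3: S_3 = -2.42 * (-0.92)^3 ≈ 1.88
i=4: S_4 = -2.42 * (-0.92)^4 ≈ -1.73
The first 5 terms are: [-2.42, 2.23, -2.05, 1.88, -1.73]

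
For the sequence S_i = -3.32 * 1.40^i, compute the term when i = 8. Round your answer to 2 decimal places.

S_8 = -3.32 * 1.4^8 ≈ -3.32 * 14.7579 ≈ -49.0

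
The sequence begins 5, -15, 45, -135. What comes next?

Ratios: -15 / 5 = -3.0
This is a geometric sequence with common ratio r = -3.
Next term = -135 * -3 = 405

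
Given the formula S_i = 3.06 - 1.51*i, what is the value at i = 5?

S_5 = 3.06 + -1.51*5 = 3.06 + -7.55 = -4.49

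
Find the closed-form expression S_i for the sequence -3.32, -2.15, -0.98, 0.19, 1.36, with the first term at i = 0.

Check differences: -2.15 - -3.32 = 1.17
-0.98 - -2.15 = 1.17
Common difference d = 1.17.
First term a = -3.32.
Formula: S_i = -3.32 + 1.17*i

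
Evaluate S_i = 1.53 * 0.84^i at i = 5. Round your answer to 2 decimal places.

S_5 = 1.53 * 0.84^5 ≈ 1.53 * 0.4182 ≈ 0.64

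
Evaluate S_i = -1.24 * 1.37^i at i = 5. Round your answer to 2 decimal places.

S_5 = -1.24 * 1.37^5 ≈ -1.24 * 4.8262 ≈ -5.98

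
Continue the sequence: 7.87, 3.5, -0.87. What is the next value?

Differences: 3.5 - 7.87 = -4.37
This is an arithmetic sequence with common difference d = -4.37.
Next term = -0.87 + -4.37 = -5.24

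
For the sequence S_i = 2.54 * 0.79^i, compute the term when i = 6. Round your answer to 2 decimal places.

S_6 = 2.54 * 0.79^6 ≈ 2.54 * 0.2431 ≈ 0.62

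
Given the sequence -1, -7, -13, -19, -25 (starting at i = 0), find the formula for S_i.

Check differences: -7 - -1 = -6
-13 - -7 = -6
Common difference d = -6.
First term a = -1.
Formula: S_i = -1 - 6*i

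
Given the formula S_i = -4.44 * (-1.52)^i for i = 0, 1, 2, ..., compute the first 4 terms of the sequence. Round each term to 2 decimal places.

This is a geometric sequence.
i=0: S_0 = -4.44 * (-1.52)^0 = -4.44
i=1: S_1 = -4.44 * (-1.52)^1 ≈ 6.75
i=2: S_2 = -4.44 * (-1.52)^2 ≈ -10.26
i=3: S_3 = -4.44 * (-1.52)^3 ≈ 15.59
The first 4 terms are: [-4.44, 6.75, -10.26, 15.59]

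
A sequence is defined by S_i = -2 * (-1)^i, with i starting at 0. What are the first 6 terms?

This is a geometric sequence.
i=0: S_0 = -2 * (-1)^0 = -2
i=1: S_1 = -2 * (-1)^1 = 2
i=2: S_2 = -2 * (-1)^2 = -2
i=3: S_3 = -2 * (-1)^3 = 2
i=4: S_4 = -2 * (-1)^4 = -2
i=5: S_5 = -2 * (-1)^5 = 2
The first 6 terms are: [-2, 2, -2, 2, -2, 2]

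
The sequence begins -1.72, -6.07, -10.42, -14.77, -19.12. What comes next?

Differences: -6.07 - -1.72 = -4.35
This is an arithmetic sequence with common difference d = -4.35.
Next term = -19.12 + -4.35 = -23.47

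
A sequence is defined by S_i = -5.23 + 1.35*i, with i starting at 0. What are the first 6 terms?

This is an arithmetic sequence.
i=0: S_0 = -5.23 + 1.35*0 = -5.23
i=1: S_1 = -5.23 + 1.35*1 = -3.88
i=2: S_2 = -5.23 + 1.35*2 = -2.53
i=3: S_3 = -5.23 + 1.35*3 = -1.18
i=4: S_4 = -5.23 + 1.35*4 = 0.17
i=5: S_5 = -5.23 + 1.35*5 = 1.52
The first 6 terms are: [-5.23, -3.88, -2.53, -1.18, 0.17, 1.52]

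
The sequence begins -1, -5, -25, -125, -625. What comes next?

Ratios: -5 / -1 = 5.0
This is a geometric sequence with common ratio r = 5.
Next term = -625 * 5 = -3125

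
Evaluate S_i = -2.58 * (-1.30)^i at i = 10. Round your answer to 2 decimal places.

S_10 = -2.58 * (-1.3)^10 ≈ -2.58 * 13.7858 ≈ -35.57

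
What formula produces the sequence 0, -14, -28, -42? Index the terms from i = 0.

Check differences: -14 - 0 = -14
-28 - -14 = -14
Common difference d = -14.
First term a = 0.
Formula: S_i = 0 - 14*i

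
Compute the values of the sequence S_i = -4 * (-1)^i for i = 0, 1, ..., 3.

This is a geometric sequence.
i=0: S_0 = -4 * (-1)^0 = -4
i=1: S_1 = -4 * (-1)^1 = 4
i=2: S_2 = -4 * (-1)^2 = -4
i=3: S_3 = -4 * (-1)^3 = 4
The first 4 terms are: [-4, 4, -4, 4]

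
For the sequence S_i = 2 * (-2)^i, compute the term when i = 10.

S_10 = 2 * (-2)^10 = 2 * 1024 = 2048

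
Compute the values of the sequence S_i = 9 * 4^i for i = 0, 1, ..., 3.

This is a geometric sequence.
i=0: S_0 = 9 * 4^0 = 9
i=1: S_1 = 9 * 4^1 = 36
i=2: S_2 = 9 * 4^2 = 144
i=3: S_3 = 9 * 4^3 = 576
The first 4 terms are: [9, 36, 144, 576]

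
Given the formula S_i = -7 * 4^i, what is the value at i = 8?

S_8 = -7 * 4^8 = -7 * 65536 = -458752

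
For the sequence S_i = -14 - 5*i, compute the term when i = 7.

S_7 = -14 + -5*7 = -14 + -35 = -49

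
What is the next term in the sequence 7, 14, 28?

Ratios: 14 / 7 = 2.0
This is a geometric sequence with common ratio r = 2.
Next term = 28 * 2 = 56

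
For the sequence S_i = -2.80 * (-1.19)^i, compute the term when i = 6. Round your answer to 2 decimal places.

S_6 = -2.8 * (-1.19)^6 ≈ -2.8 * 2.8398 ≈ -7.95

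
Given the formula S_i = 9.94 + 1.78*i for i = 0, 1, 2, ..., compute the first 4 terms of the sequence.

This is an arithmetic sequence.
i=0: S_0 = 9.94 + 1.78*0 = 9.94
i=1: S_1 = 9.94 + 1.78*1 = 11.72
i=2: S_2 = 9.94 + 1.78*2 = 13.5
i=3: S_3 = 9.94 + 1.78*3 = 15.28
The first 4 terms are: [9.94, 11.72, 13.5, 15.28]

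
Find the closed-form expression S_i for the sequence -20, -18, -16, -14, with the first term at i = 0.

Check differences: -18 - -20 = 2
-16 - -18 = 2
Common difference d = 2.
First term a = -20.
Formula: S_i = -20 + 2*i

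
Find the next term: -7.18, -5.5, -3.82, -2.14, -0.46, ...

Differences: -5.5 - -7.18 = 1.68
This is an arithmetic sequence with common difference d = 1.68.
Next term = -0.46 + 1.68 = 1.22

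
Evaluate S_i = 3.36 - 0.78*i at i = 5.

S_5 = 3.36 + -0.78*5 = 3.36 + -3.9 = -0.54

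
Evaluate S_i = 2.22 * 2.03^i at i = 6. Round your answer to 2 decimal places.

S_6 = 2.22 * 2.03^6 ≈ 2.22 * 69.9804 ≈ 155.36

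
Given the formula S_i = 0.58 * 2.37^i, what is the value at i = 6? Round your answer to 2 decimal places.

S_6 = 0.58 * 2.37^6 ≈ 0.58 * 177.2108 ≈ 102.78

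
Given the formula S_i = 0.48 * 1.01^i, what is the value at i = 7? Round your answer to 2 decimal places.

S_7 = 0.48 * 1.01^7 ≈ 0.48 * 1.0721 ≈ 0.51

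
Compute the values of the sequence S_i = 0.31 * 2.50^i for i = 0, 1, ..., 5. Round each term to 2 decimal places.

This is a geometric sequence.
i=0: S_0 = 0.31 * 2.5^0 = 0.31
i=1: S_1 = 0.31 * 2.5^1 ≈ 0.78
i=2: S_2 = 0.31 * 2.5^2 ≈ 1.94
i=3: S_3 = 0.31 * 2.5^3 ≈ 4.84
i=4: S_4 = 0.31 * 2.5^4 ≈ 12.11
i=5: S_5 = 0.31 * 2.5^5 ≈ 30.27
The first 6 terms are: [0.31, 0.78, 1.94, 4.84, 12.11, 30.27]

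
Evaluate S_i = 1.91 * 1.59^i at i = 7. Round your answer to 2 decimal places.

S_7 = 1.91 * 1.59^7 ≈ 1.91 * 25.6909 ≈ 49.07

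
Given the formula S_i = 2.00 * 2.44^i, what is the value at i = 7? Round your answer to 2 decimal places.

S_7 = 2.0 * 2.44^7 ≈ 2.0 * 514.907 ≈ 1029.81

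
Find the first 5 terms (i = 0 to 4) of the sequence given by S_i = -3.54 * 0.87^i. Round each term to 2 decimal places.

This is a geometric sequence.
i=0: S_0 = -3.54 * 0.87^0 = -3.54
i=1: S_1 = -3.54 * 0.87^1 ≈ -3.08
i=2: S_2 = -3.54 * 0.87^2 ≈ -2.68
i=3: S_3 = -3.54 * 0.87^3 ≈ -2.33
i=4: S_4 = -3.54 * 0.87^4 ≈ -2.03
The first 5 terms are: [-3.54, -3.08, -2.68, -2.33, -2.03]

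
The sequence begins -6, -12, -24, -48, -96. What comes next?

Ratios: -12 / -6 = 2.0
This is a geometric sequence with common ratio r = 2.
Next term = -96 * 2 = -192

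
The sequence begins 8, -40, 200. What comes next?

Ratios: -40 / 8 = -5.0
This is a geometric sequence with common ratio r = -5.
Next term = 200 * -5 = -1000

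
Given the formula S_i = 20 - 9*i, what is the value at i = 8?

S_8 = 20 + -9*8 = 20 + -72 = -52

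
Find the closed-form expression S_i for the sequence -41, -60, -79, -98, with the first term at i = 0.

Check differences: -60 - -41 = -19
-79 - -60 = -19
Common difference d = -19.
First term a = -41.
Formula: S_i = -41 - 19*i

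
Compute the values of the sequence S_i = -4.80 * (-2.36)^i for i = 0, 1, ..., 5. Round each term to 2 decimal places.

This is a geometric sequence.
i=0: S_0 = -4.8 * (-2.36)^0 = -4.8
i=1: S_1 = -4.8 * (-2.36)^1 ≈ 11.33
i=2: S_2 = -4.8 * (-2.36)^2 ≈ -26.73
i=3: S_3 = -4.8 * (-2.36)^3 ≈ 63.09
i=4: S_4 = -4.8 * (-2.36)^4 ≈ -148.9
i=5: S_5 = -4.8 * (-2.36)^5 ≈ 351.4
The first 6 terms are: [-4.8, 11.33, -26.73, 63.09, -148.9, 351.4]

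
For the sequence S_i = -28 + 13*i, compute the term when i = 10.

S_10 = -28 + 13*10 = -28 + 130 = 102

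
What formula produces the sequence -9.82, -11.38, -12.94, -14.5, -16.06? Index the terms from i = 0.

Check differences: -11.38 - -9.82 = -1.56
-12.94 - -11.38 = -1.56
Common difference d = -1.56.
First term a = -9.82.
Formula: S_i = -9.82 - 1.56*i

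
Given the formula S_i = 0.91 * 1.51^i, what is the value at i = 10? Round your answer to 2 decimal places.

S_10 = 0.91 * 1.51^10 ≈ 0.91 * 61.6268 ≈ 56.08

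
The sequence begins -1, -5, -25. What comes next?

Ratios: -5 / -1 = 5.0
This is a geometric sequence with common ratio r = 5.
Next term = -25 * 5 = -125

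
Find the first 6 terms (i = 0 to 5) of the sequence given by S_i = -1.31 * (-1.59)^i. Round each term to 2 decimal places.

This is a geometric sequence.
i=0: S_0 = -1.31 * (-1.59)^0 = -1.31
i=1: S_1 = -1.31 * (-1.59)^1 ≈ 2.08
i=2: S_2 = -1.31 * (-1.59)^2 ≈ -3.31
i=3: S_3 = -1.31 * (-1.59)^3 ≈ 5.27
i=4: S_4 = -1.31 * (-1.59)^4 ≈ -8.37
i=5: S_5 = -1.31 * (-1.59)^5 ≈ 13.31
The first 6 terms are: [-1.31, 2.08, -3.31, 5.27, -8.37, 13.31]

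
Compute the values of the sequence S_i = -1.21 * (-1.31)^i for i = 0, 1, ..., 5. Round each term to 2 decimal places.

This is a geometric sequence.
i=0: S_0 = -1.21 * (-1.31)^0 = -1.21
i=1: S_1 = -1.21 * (-1.31)^1 ≈ 1.59
i=2: S_2 = -1.21 * (-1.31)^2 ≈ -2.08
i=3: S_3 = -1.21 * (-1.31)^3 ≈ 2.72
i=4: S_4 = -1.21 * (-1.31)^4 ≈ -3.56
i=5: S_5 = -1.21 * (-1.31)^5 ≈ 4.67
The first 6 terms are: [-1.21, 1.59, -2.08, 2.72, -3.56, 4.67]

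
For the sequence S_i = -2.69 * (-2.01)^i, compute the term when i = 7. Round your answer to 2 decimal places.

S_7 = -2.69 * (-2.01)^7 ≈ -2.69 * -132.5478 ≈ 356.55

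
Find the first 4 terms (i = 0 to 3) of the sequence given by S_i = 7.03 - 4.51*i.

This is an arithmetic sequence.
i=0: S_0 = 7.03 + -4.51*0 = 7.03
i=1: S_1 = 7.03 + -4.51*1 = 2.52
i=2: S_2 = 7.03 + -4.51*2 = -1.99
i=3: S_3 = 7.03 + -4.51*3 = -6.5
The first 4 terms are: [7.03, 2.52, -1.99, -6.5]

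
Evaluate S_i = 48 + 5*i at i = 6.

S_6 = 48 + 5*6 = 48 + 30 = 78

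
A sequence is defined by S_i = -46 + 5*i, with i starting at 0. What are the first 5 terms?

This is an arithmetic sequence.
i=0: S_0 = -46 + 5*0 = -46
i=1: S_1 = -46 + 5*1 = -41
i=2: S_2 = -46 + 5*2 = -36
i=3: S_3 = -46 + 5*3 = -31
i=4: S_4 = -46 + 5*4 = -26
The first 5 terms are: [-46, -41, -36, -31, -26]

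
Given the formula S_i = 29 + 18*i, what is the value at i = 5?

S_5 = 29 + 18*5 = 29 + 90 = 119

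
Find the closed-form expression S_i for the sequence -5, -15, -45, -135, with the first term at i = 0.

Check ratios: -15 / -5 = 3.0
Common ratio r = 3.
First term a = -5.
Formula: S_i = -5 * 3^i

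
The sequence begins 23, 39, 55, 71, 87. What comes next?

Differences: 39 - 23 = 16
This is an arithmetic sequence with common difference d = 16.
Next term = 87 + 16 = 103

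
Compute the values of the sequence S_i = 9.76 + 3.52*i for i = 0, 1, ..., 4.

This is an arithmetic sequence.
i=0: S_0 = 9.76 + 3.52*0 = 9.76
i=1: S_1 = 9.76 + 3.52*1 = 13.28
i=2: S_2 = 9.76 + 3.52*2 = 16.8
i=3: S_3 = 9.76 + 3.52*3 = 20.32
i=4: S_4 = 9.76 + 3.52*4 = 23.84
The first 5 terms are: [9.76, 13.28, 16.8, 20.32, 23.84]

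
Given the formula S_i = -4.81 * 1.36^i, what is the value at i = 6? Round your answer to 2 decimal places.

S_6 = -4.81 * 1.36^6 ≈ -4.81 * 6.3275 ≈ -30.44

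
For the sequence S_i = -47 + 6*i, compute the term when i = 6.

S_6 = -47 + 6*6 = -47 + 36 = -11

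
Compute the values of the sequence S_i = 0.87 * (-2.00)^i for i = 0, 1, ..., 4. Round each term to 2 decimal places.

This is a geometric sequence.
i=0: S_0 = 0.87 * (-2.0)^0 = 0.87
i=1: S_1 = 0.87 * (-2.0)^1 = -1.74
i=2: S_2 = 0.87 * (-2.0)^2 = 3.48
i=3: S_3 = 0.87 * (-2.0)^3 = -6.96
i=4: S_4 = 0.87 * (-2.0)^4 = 13.92
The first 5 terms are: [0.87, -1.74, 3.48, -6.96, 13.92]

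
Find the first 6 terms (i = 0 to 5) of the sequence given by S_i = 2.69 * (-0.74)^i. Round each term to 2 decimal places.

This is a geometric sequence.
i=0: S_0 = 2.69 * (-0.74)^0 = 2.69
i=1: S_1 = 2.69 * (-0.74)^1 ≈ -1.99
i=2: S_2 = 2.69 * (-0.74)^2 ≈ 1.47
i=3: S_3 = 2.69 * (-0.74)^3 ≈ -1.09
i=4: S_4 = 2.69 * (-0.74)^4 ≈ 0.81
i=5: S_5 = 2.69 * (-0.74)^5 ≈ -0.6
The first 6 terms are: [2.69, -1.99, 1.47, -1.09, 0.81, -0.6]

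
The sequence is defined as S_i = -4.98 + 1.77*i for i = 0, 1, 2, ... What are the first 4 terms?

This is an arithmetic sequence.
i=0: S_0 = -4.98 + 1.77*0 = -4.98
i=1: S_1 = -4.98 + 1.77*1 = -3.21
i=2: S_2 = -4.98 + 1.77*2 = -1.44
i=3: S_3 = -4.98 + 1.77*3 = 0.33
The first 4 terms are: [-4.98, -3.21, -1.44, 0.33]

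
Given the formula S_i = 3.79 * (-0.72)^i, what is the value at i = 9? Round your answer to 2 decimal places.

S_9 = 3.79 * (-0.72)^9 ≈ 3.79 * -0.052 ≈ -0.2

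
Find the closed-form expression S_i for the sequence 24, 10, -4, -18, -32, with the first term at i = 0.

Check differences: 10 - 24 = -14
-4 - 10 = -14
Common difference d = -14.
First term a = 24.
Formula: S_i = 24 - 14*i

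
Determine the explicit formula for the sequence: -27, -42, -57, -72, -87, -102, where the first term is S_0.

Check differences: -42 - -27 = -15
-57 - -42 = -15
Common difference d = -15.
First term a = -27.
Formula: S_i = -27 - 15*i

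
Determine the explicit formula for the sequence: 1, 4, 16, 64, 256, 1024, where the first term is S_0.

Check ratios: 4 / 1 = 4.0
Common ratio r = 4.
First term a = 1.
Formula: S_i = 1 * 4^i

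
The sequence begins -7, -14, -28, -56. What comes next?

Ratios: -14 / -7 = 2.0
This is a geometric sequence with common ratio r = 2.
Next term = -56 * 2 = -112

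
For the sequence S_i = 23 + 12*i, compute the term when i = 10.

S_10 = 23 + 12*10 = 23 + 120 = 143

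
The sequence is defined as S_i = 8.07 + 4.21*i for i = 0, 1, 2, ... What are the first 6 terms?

This is an arithmetic sequence.
i=0: S_0 = 8.07 + 4.21*0 = 8.07
i=1: S_1 = 8.07 + 4.21*1 = 12.28
i=2: S_2 = 8.07 + 4.21*2 = 16.49
i=3: S_3 = 8.07 + 4.21*3 = 20.7
i=4: S_4 = 8.07 + 4.21*4 = 24.91
i=5: S_5 = 8.07 + 4.21*5 = 29.12
The first 6 terms are: [8.07, 12.28, 16.49, 20.7, 24.91, 29.12]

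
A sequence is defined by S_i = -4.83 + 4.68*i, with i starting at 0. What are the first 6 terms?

This is an arithmetic sequence.
i=0: S_0 = -4.83 + 4.68*0 = -4.83
i=1: S_1 = -4.83 + 4.68*1 = -0.15
i=2: S_2 = -4.83 + 4.68*2 = 4.53
i=3: S_3 = -4.83 + 4.68*3 = 9.21
i=4: S_4 = -4.83 + 4.68*4 = 13.89
i=5: S_5 = -4.83 + 4.68*5 = 18.57
The first 6 terms are: [-4.83, -0.15, 4.53, 9.21, 13.89, 18.57]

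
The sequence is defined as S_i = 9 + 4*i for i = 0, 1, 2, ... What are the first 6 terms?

This is an arithmetic sequence.
i=0: S_0 = 9 + 4*0 = 9
i=1: S_1 = 9 + 4*1 = 13
i=2: S_2 = 9 + 4*2 = 17
i=3: S_3 = 9 + 4*3 = 21
i=4: S_4 = 9 + 4*4 = 25
i=5: S_5 = 9 + 4*5 = 29
The first 6 terms are: [9, 13, 17, 21, 25, 29]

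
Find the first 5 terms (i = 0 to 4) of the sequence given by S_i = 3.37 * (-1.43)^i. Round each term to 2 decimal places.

This is a geometric sequence.
i=0: S_0 = 3.37 * (-1.43)^0 = 3.37
i=1: S_1 = 3.37 * (-1.43)^1 ≈ -4.82
i=2: S_2 = 3.37 * (-1.43)^2 ≈ 6.89
i=3: S_3 = 3.37 * (-1.43)^3 ≈ -9.85
i=4: S_4 = 3.37 * (-1.43)^4 ≈ 14.09
The first 5 terms are: [3.37, -4.82, 6.89, -9.85, 14.09]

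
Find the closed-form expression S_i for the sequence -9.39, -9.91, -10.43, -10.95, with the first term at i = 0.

Check differences: -9.91 - -9.39 = -0.52
-10.43 - -9.91 = -0.52
Common difference d = -0.52.
First term a = -9.39.
Formula: S_i = -9.39 - 0.52*i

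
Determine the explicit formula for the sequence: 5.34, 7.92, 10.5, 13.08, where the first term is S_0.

Check differences: 7.92 - 5.34 = 2.58
10.5 - 7.92 = 2.58
Common difference d = 2.58.
First term a = 5.34.
Formula: S_i = 5.34 + 2.58*i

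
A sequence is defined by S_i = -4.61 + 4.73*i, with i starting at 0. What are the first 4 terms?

This is an arithmetic sequence.
i=0: S_0 = -4.61 + 4.73*0 = -4.61
i=1: S_1 = -4.61 + 4.73*1 = 0.12
i=2: S_2 = -4.61 + 4.73*2 = 4.85
i=3: S_3 = -4.61 + 4.73*3 = 9.58
The first 4 terms are: [-4.61, 0.12, 4.85, 9.58]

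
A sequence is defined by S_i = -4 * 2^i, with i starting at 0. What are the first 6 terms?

This is a geometric sequence.
i=0: S_0 = -4 * 2^0 = -4
i=1: S_1 = -4 * 2^1 = -8
i=2: S_2 = -4 * 2^2 = -16
i=3: S_3 = -4 * 2^3 = -32
i=4: S_4 = -4 * 2^4 = -64
i=5: S_5 = -4 * 2^5 = -128
The first 6 terms are: [-4, -8, -16, -32, -64, -128]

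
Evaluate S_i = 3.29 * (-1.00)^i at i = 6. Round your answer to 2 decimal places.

S_6 = 3.29 * (-1.0)^6 = 3.29 * 1 = 3.29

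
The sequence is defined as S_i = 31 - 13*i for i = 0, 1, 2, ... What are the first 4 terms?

This is an arithmetic sequence.
i=0: S_0 = 31 + -13*0 = 31
i=1: S_1 = 31 + -13*1 = 18
i=2: S_2 = 31 + -13*2 = 5
i=3: S_3 = 31 + -13*3 = -8
The first 4 terms are: [31, 18, 5, -8]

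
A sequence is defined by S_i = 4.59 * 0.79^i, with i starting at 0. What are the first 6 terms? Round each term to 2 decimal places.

This is a geometric sequence.
i=0: S_0 = 4.59 * 0.79^0 = 4.59
i=1: S_1 = 4.59 * 0.79^1 ≈ 3.63
i=2: S_2 = 4.59 * 0.79^2 ≈ 2.86
i=3: S_3 = 4.59 * 0.79^3 ≈ 2.26
i=4: S_4 = 4.59 * 0.79^4 ≈ 1.79
i=5: S_5 = 4.59 * 0.79^5 ≈ 1.41
The first 6 terms are: [4.59, 3.63, 2.86, 2.26, 1.79, 1.41]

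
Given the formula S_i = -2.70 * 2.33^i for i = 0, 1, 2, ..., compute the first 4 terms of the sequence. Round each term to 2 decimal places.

This is a geometric sequence.
i=0: S_0 = -2.7 * 2.33^0 = -2.7
i=1: S_1 = -2.7 * 2.33^1 ≈ -6.29
i=2: S_2 = -2.7 * 2.33^2 ≈ -14.66
i=3: S_3 = -2.7 * 2.33^3 ≈ -34.15
The first 4 terms are: [-2.7, -6.29, -14.66, -34.15]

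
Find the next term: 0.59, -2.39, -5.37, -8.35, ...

Differences: -2.39 - 0.59 = -2.98
This is an arithmetic sequence with common difference d = -2.98.
Next term = -8.35 + -2.98 = -11.33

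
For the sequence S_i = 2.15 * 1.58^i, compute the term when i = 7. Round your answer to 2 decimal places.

S_7 = 2.15 * 1.58^7 ≈ 2.15 * 24.581 ≈ 52.85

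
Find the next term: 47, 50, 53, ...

Differences: 50 - 47 = 3
This is an arithmetic sequence with common difference d = 3.
Next term = 53 + 3 = 56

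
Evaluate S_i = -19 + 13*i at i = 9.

S_9 = -19 + 13*9 = -19 + 117 = 98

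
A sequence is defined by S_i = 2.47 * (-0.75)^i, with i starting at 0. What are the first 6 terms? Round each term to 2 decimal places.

This is a geometric sequence.
i=0: S_0 = 2.47 * (-0.75)^0 = 2.47
i=1: S_1 = 2.47 * (-0.75)^1 ≈ -1.85
i=2: S_2 = 2.47 * (-0.75)^2 ≈ 1.39
i=3: S_3 = 2.47 * (-0.75)^3 ≈ -1.04
i=4: S_4 = 2.47 * (-0.75)^4 ≈ 0.78
i=5: S_5 = 2.47 * (-0.75)^5 ≈ -0.59
The first 6 terms are: [2.47, -1.85, 1.39, -1.04, 0.78, -0.59]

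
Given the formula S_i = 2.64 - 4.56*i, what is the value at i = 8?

S_8 = 2.64 + -4.56*8 = 2.64 + -36.48 = -33.84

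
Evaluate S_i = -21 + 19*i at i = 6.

S_6 = -21 + 19*6 = -21 + 114 = 93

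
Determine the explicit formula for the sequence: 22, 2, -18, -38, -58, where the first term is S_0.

Check differences: 2 - 22 = -20
-18 - 2 = -20
Common difference d = -20.
First term a = 22.
Formula: S_i = 22 - 20*i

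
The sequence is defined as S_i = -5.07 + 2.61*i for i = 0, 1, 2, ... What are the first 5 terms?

This is an arithmetic sequence.
i=0: S_0 = -5.07 + 2.61*0 = -5.07
i=1: S_1 = -5.07 + 2.61*1 = -2.46
i=2: S_2 = -5.07 + 2.61*2 = 0.15
i=3: S_3 = -5.07 + 2.61*3 = 2.76
i=4: S_4 = -5.07 + 2.61*4 = 5.37
The first 5 terms are: [-5.07, -2.46, 0.15, 2.76, 5.37]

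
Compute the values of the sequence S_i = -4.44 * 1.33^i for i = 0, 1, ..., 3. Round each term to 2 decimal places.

This is a geometric sequence.
i=0: S_0 = -4.44 * 1.33^0 = -4.44
i=1: S_1 = -4.44 * 1.33^1 ≈ -5.91
i=2: S_2 = -4.44 * 1.33^2 ≈ -7.85
i=3: S_3 = -4.44 * 1.33^3 ≈ -10.45
The first 4 terms are: [-4.44, -5.91, -7.85, -10.45]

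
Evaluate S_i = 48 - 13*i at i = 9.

S_9 = 48 + -13*9 = 48 + -117 = -69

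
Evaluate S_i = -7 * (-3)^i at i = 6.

S_6 = -7 * (-3)^6 = -7 * 729 = -5103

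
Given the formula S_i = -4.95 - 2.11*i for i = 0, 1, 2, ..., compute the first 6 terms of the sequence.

This is an arithmetic sequence.
i=0: S_0 = -4.95 + -2.11*0 = -4.95
i=1: S_1 = -4.95 + -2.11*1 = -7.06
i=2: S_2 = -4.95 + -2.11*2 = -9.17
i=3: S_3 = -4.95 + -2.11*3 = -11.28
i=4: S_4 = -4.95 + -2.11*4 = -13.39
i=5: S_5 = -4.95 + -2.11*5 = -15.5
The first 6 terms are: [-4.95, -7.06, -9.17, -11.28, -13.39, -15.5]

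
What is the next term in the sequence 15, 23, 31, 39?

Differences: 23 - 15 = 8
This is an arithmetic sequence with common difference d = 8.
Next term = 39 + 8 = 47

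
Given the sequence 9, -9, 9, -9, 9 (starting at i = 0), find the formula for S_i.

Check ratios: -9 / 9 = -1.0
Common ratio r = -1.
First term a = 9.
Formula: S_i = 9 * (-1)^i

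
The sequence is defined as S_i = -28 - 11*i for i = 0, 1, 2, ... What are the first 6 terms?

This is an arithmetic sequence.
i=0: S_0 = -28 + -11*0 = -28
i=1: S_1 = -28 + -11*1 = -39
i=2: S_2 = -28 + -11*2 = -50
i=3: S_3 = -28 + -11*3 = -61
i=4: S_4 = -28 + -11*4 = -72
i=5: S_5 = -28 + -11*5 = -83
The first 6 terms are: [-28, -39, -50, -61, -72, -83]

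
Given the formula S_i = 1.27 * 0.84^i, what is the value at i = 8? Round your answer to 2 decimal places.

S_8 = 1.27 * 0.84^8 ≈ 1.27 * 0.2479 ≈ 0.31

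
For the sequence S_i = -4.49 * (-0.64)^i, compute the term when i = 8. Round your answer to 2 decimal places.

S_8 = -4.49 * (-0.64)^8 ≈ -4.49 * 0.0281 ≈ -0.13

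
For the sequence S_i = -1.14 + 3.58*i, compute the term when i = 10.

S_10 = -1.14 + 3.58*10 = -1.14 + 35.8 = 34.66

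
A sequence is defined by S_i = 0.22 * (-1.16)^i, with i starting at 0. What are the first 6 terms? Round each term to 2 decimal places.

This is a geometric sequence.
i=0: S_0 = 0.22 * (-1.16)^0 = 0.22
i=1: S_1 = 0.22 * (-1.16)^1 ≈ -0.26
i=2: S_2 = 0.22 * (-1.16)^2 ≈ 0.3
i=3: S_3 = 0.22 * (-1.16)^3 ≈ -0.34
i=4: S_4 = 0.22 * (-1.16)^4 ≈ 0.4
i=5: S_5 = 0.22 * (-1.16)^5 ≈ -0.46
The first 6 terms are: [0.22, -0.26, 0.3, -0.34, 0.4, -0.46]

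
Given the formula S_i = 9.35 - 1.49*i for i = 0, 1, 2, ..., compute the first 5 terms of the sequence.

This is an arithmetic sequence.
i=0: S_0 = 9.35 + -1.49*0 = 9.35
i=1: S_1 = 9.35 + -1.49*1 = 7.86
i=2: S_2 = 9.35 + -1.49*2 = 6.37
i=3: S_3 = 9.35 + -1.49*3 = 4.88
i=4: S_4 = 9.35 + -1.49*4 = 3.39
The first 5 terms are: [9.35, 7.86, 6.37, 4.88, 3.39]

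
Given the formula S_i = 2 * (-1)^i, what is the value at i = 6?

S_6 = 2 * (-1)^6 = 2 * 1 = 2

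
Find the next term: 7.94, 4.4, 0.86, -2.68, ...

Differences: 4.4 - 7.94 = -3.54
This is an arithmetic sequence with common difference d = -3.54.
Next term = -2.68 + -3.54 = -6.22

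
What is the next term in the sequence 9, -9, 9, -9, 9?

Ratios: -9 / 9 = -1.0
This is a geometric sequence with common ratio r = -1.
Next term = 9 * -1 = -9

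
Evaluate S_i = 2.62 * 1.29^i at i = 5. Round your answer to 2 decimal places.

S_5 = 2.62 * 1.29^5 ≈ 2.62 * 3.5723 ≈ 9.36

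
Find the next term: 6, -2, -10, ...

Differences: -2 - 6 = -8
This is an arithmetic sequence with common difference d = -8.
Next term = -10 + -8 = -18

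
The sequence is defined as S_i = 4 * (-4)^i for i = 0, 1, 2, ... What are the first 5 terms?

This is a geometric sequence.
i=0: S_0 = 4 * (-4)^0 = 4
i=1: S_1 = 4 * (-4)^1 = -16
i=2: S_2 = 4 * (-4)^2 = 64
i=3: S_3 = 4 * (-4)^3 = -256
i=4: S_4 = 4 * (-4)^4 = 1024
The first 5 terms are: [4, -16, 64, -256, 1024]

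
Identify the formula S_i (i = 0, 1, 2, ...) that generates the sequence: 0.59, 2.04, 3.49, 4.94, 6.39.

Check differences: 2.04 - 0.59 = 1.45
3.49 - 2.04 = 1.45
Common difference d = 1.45.
First term a = 0.59.
Formula: S_i = 0.59 + 1.45*i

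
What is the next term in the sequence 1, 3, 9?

Ratios: 3 / 1 = 3.0
This is a geometric sequence with common ratio r = 3.
Next term = 9 * 3 = 27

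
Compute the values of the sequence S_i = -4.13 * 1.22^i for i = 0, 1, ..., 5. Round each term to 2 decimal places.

This is a geometric sequence.
i=0: S_0 = -4.13 * 1.22^0 = -4.13
i=1: S_1 = -4.13 * 1.22^1 ≈ -5.04
i=2: S_2 = -4.13 * 1.22^2 ≈ -6.15
i=3: S_3 = -4.13 * 1.22^3 ≈ -7.5
i=4: S_4 = -4.13 * 1.22^4 ≈ -9.15
i=5: S_5 = -4.13 * 1.22^5 ≈ -11.16
The first 6 terms are: [-4.13, -5.04, -6.15, -7.5, -9.15, -11.16]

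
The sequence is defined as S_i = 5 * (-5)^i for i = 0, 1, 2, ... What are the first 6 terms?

This is a geometric sequence.
i=0: S_0 = 5 * (-5)^0 = 5
i=1: S_1 = 5 * (-5)^1 = -25
i=2: S_2 = 5 * (-5)^2 = 125
i=3: S_3 = 5 * (-5)^3 = -625
i=4: S_4 = 5 * (-5)^4 = 3125
i=5: S_5 = 5 * (-5)^5 = -15625
The first 6 terms are: [5, -25, 125, -625, 3125, -15625]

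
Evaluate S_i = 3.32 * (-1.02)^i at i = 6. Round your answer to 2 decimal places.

S_6 = 3.32 * (-1.02)^6 ≈ 3.32 * 1.1262 ≈ 3.74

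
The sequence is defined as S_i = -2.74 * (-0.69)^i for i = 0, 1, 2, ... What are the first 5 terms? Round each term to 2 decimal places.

This is a geometric sequence.
i=0: S_0 = -2.74 * (-0.69)^0 = -2.74
i=1: S_1 = -2.74 * (-0.69)^1 ≈ 1.89
i=2: S_2 = -2.74 * (-0.69)^2 ≈ -1.3
i=3: S_3 = -2.74 * (-0.69)^3 ≈ 0.9
i=4: S_4 = -2.74 * (-0.69)^4 ≈ -0.62
The first 5 terms are: [-2.74, 1.89, -1.3, 0.9, -0.62]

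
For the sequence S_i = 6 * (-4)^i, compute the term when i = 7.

S_7 = 6 * (-4)^7 = 6 * -16384 = -98304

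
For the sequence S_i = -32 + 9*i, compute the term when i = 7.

S_7 = -32 + 9*7 = -32 + 63 = 31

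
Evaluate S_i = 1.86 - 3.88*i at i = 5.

S_5 = 1.86 + -3.88*5 = 1.86 + -19.4 = -17.54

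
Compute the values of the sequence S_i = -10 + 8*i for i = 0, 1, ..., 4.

This is an arithmetic sequence.
i=0: S_0 = -10 + 8*0 = -10
i=1: S_1 = -10 + 8*1 = -2
i=2: S_2 = -10 + 8*2 = 6
i=3: S_3 = -10 + 8*3 = 14
i=4: S_4 = -10 + 8*4 = 22
The first 5 terms are: [-10, -2, 6, 14, 22]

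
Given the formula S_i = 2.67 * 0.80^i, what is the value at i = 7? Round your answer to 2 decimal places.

S_7 = 2.67 * 0.8^7 ≈ 2.67 * 0.2097 ≈ 0.56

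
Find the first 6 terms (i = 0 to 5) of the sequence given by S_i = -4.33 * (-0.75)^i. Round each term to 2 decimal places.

This is a geometric sequence.
i=0: S_0 = -4.33 * (-0.75)^0 = -4.33
i=1: S_1 = -4.33 * (-0.75)^1 ≈ 3.25
i=2: S_2 = -4.33 * (-0.75)^2 ≈ -2.44
i=3: S_3 = -4.33 * (-0.75)^3 ≈ 1.83
i=4: S_4 = -4.33 * (-0.75)^4 ≈ -1.37
i=5: S_5 = -4.33 * (-0.75)^5 ≈ 1.03
The first 6 terms are: [-4.33, 3.25, -2.44, 1.83, -1.37, 1.03]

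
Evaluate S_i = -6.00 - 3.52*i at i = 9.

S_9 = -6.0 + -3.52*9 = -6.0 + -31.68 = -37.68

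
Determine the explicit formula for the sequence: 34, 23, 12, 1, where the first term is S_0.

Check differences: 23 - 34 = -11
12 - 23 = -11
Common difference d = -11.
First term a = 34.
Formula: S_i = 34 - 11*i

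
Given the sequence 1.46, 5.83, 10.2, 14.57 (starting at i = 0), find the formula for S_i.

Check differences: 5.83 - 1.46 = 4.37
10.2 - 5.83 = 4.37
Common difference d = 4.37.
First term a = 1.46.
Formula: S_i = 1.46 + 4.37*i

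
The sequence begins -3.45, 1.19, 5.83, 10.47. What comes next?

Differences: 1.19 - -3.45 = 4.64
This is an arithmetic sequence with common difference d = 4.64.
Next term = 10.47 + 4.64 = 15.11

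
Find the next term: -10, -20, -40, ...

Ratios: -20 / -10 = 2.0
This is a geometric sequence with common ratio r = 2.
Next term = -40 * 2 = -80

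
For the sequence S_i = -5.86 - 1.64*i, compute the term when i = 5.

S_5 = -5.86 + -1.64*5 = -5.86 + -8.2 = -14.06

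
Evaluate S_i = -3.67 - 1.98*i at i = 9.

S_9 = -3.67 + -1.98*9 = -3.67 + -17.82 = -21.49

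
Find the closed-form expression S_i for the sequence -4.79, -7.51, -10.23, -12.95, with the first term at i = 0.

Check differences: -7.51 - -4.79 = -2.72
-10.23 - -7.51 = -2.72
Common difference d = -2.72.
First term a = -4.79.
Formula: S_i = -4.79 - 2.72*i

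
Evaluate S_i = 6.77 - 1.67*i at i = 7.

S_7 = 6.77 + -1.67*7 = 6.77 + -11.69 = -4.92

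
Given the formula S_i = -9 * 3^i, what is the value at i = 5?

S_5 = -9 * 3^5 = -9 * 243 = -2187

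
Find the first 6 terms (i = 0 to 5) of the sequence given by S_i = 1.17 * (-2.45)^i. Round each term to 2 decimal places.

This is a geometric sequence.
i=0: S_0 = 1.17 * (-2.45)^0 = 1.17
i=1: S_1 = 1.17 * (-2.45)^1 ≈ -2.87
i=2: S_2 = 1.17 * (-2.45)^2 ≈ 7.02
i=3: S_3 = 1.17 * (-2.45)^3 ≈ -17.21
i=4: S_4 = 1.17 * (-2.45)^4 ≈ 42.16
i=5: S_5 = 1.17 * (-2.45)^5 ≈ -103.28
The first 6 terms are: [1.17, -2.87, 7.02, -17.21, 42.16, -103.28]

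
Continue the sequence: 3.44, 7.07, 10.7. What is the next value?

Differences: 7.07 - 3.44 = 3.63
This is an arithmetic sequence with common difference d = 3.63.
Next term = 10.7 + 3.63 = 14.33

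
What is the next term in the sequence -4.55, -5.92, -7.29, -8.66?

Differences: -5.92 - -4.55 = -1.37
This is an arithmetic sequence with common difference d = -1.37.
Next term = -8.66 + -1.37 = -10.03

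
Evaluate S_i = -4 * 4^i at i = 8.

S_8 = -4 * 4^8 = -4 * 65536 = -262144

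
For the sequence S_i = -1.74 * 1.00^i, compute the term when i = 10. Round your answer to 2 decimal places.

S_10 = -1.74 * 1.0^10 = -1.74 * 1 = -1.74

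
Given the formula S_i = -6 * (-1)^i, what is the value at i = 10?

S_10 = -6 * (-1)^10 = -6 * 1 = -6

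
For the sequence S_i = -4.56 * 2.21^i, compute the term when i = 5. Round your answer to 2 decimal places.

S_5 = -4.56 * 2.21^5 ≈ -4.56 * 52.7183 ≈ -240.4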